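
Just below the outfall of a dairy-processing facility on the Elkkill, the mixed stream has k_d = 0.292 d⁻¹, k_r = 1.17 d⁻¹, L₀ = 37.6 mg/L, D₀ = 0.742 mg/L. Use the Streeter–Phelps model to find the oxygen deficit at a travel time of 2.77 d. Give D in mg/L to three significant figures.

k_d L₀/(k_r−k_d) = 0.292×37.6/(1.17−0.292) = 10.98/0.8780 = 12.50 mg/L.
e^(−k_d t) = e^(−0.292×2.770) = 0.4454; e^(−k_r t) = e^(−1.17×2.770) = 0.03913.
D = 12.50 × (0.4454 − 0.03913) + 0.742 × 0.03913 = 5.080 + 0.02903 = 5.109 mg/L.

D ≈ 5.11 mg/L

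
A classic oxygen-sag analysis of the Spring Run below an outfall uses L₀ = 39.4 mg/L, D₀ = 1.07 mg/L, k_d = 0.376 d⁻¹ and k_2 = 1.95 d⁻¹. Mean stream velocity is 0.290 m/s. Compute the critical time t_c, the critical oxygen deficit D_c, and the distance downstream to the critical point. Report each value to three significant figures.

t_c ≈ 0.969 d; D_c ≈ 5.28 mg/L; x_c ≈ 24.3 km

With k_2/k_d = 5.186 and 1 − D₀(k_2−k_d)/(k_d L₀) = 0.8863,
t_c = ln(5.186 × 0.8863) / (1.95 − 0.376) = ln(4.597) / 1.574 = 1.525/1.574 = 0.9691 d.
L(t_c) = L₀ e^(−k_d t_c) = 39.4 × 0.6946 = 27.37 mg/L, and at the critical point k_2 D_c = k_d L, so D_c = (0.376/1.95) × 27.37 = 5.277 mg/L.
x_c = v t_c = 0.290 m/s × 0.9691 d × 86400 s/d = 24280 m ≈ 24.3 km.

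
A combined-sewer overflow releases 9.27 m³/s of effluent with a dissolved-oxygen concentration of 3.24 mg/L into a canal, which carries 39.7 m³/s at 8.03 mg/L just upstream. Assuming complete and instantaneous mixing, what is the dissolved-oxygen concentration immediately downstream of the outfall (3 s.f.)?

7.12 mg/L

Flow-weighted mixing: C = (Q_r C_r + Q_w C_w)/(Q_r + Q_w)
= (39.7×8.03 + 9.27×3.24)/(39.7 + 9.27) = 348.8/48.97 = 7.123 mg/L.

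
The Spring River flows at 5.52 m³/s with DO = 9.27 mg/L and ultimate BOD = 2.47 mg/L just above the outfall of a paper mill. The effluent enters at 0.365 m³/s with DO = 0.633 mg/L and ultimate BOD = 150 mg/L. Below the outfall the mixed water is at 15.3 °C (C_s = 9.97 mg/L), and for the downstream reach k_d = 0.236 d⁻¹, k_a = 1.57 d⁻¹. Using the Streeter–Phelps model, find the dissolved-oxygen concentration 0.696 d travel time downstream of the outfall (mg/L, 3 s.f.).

DO ≈ 8.50 mg/L

Mixed DO = (5.52×9.27 + 0.365×0.633)/(5.52+0.365) = 51.40/5.885 = 8.734 mg/L.
Mixed L₀ = (5.52×2.47 + 0.365×150)/(5.885) = 68.38/5.885 = 11.62 mg/L.
Initial deficit D₀ = C_s − DO₀ = 9.97 − 8.734 = 1.236 mg/L.
D(0.696) = [0.236×11.62/(1.57−0.236)](e^(−0.236×0.696) − e^(−1.57×0.696)) + 1.236 e^(−1.57×0.696)
= 2.056 × (0.8485 − 0.3353) + 1.236 × 0.3353 = 1.469 mg/L.
DO = 9.97 − 1.469 = 8.501 mg/L.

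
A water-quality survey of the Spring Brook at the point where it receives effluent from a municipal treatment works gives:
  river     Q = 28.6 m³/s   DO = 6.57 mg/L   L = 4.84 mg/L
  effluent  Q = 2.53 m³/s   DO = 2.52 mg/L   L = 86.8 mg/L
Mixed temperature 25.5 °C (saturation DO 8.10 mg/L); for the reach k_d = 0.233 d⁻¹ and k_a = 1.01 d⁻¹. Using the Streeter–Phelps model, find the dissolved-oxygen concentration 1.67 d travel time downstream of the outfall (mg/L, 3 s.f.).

Mixed DO = (28.6×6.57 + 2.53×2.52)/(28.6+2.53) = 194.3/31.13 = 6.241 mg/L.
Mixed L₀ = (28.6×4.84 + 2.53×86.8)/(31.13) = 358.0/31.13 = 11.50 mg/L.
Initial deficit D₀ = C_s − DO₀ = 8.10 − 6.241 = 1.859 mg/L.
D(1.67) = [0.233×11.50/(1.01−0.233)](e^(−0.233×1.67) − e^(−1.01×1.67)) + 1.859 e^(−1.01×1.67)
= 3.449 × (0.6777 − 0.1851) + 1.859 × 0.1851 = 2.043 mg/L.
DO = 8.10 − 2.043 = 6.057 mg/L.

DO ≈ 6.06 mg/L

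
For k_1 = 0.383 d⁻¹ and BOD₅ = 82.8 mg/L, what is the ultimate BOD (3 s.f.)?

L₀ ≈ 97.1 mg/L

BOD₅ = L₀(1 − e^(−5k_1)) ⇒ L₀ = BOD₅ / (1 − e^(−5×0.383))
= 82.8 / (1 − 0.1473) = 82.8 / 0.8527 = 97.11 mg/L.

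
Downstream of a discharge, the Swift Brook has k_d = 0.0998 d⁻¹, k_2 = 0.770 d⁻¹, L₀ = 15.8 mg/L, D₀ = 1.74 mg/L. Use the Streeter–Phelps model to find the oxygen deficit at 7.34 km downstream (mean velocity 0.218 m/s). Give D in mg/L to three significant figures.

Travel time t = x/v = 7.34 km / (0.218 m/s) = 7340 m / 0.218 m/s = 33670 s = 0.3897 d.
k_d L₀/(k_2−k_d) = 0.0998×15.8/(0.770−0.0998) = 1.577/0.6702 = 2.353 mg/L.
e^(−k_d t) = e^(−0.0998×0.3897) = 0.9619; e^(−k_2 t) = e^(−0.770×0.3897) = 0.7408.
D = 2.353 × (0.9619 − 0.7408) + 1.74 × 0.7408 = 0.5202 + 1.289 = 1.809 mg/L.

D ≈ 1.81 mg/L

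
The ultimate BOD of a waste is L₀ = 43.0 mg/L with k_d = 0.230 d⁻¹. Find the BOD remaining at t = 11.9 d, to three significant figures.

L_t = L₀ e^(−k_d t) = 43.0 × e^(−0.230×11.9) = 43.0 × 0.06476 = 2.785 mg/L.

L ≈ 2.78 mg/L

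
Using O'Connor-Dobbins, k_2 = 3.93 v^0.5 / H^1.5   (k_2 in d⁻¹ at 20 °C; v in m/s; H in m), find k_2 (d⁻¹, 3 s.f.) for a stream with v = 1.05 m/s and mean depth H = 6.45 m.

k_2 = 3.93 × 1.05^0.5 / 6.45^1.5 = 3.93 × 1.025 / 16.38 = 0.2458 d⁻¹.

k_2 ≈ 0.246 d⁻¹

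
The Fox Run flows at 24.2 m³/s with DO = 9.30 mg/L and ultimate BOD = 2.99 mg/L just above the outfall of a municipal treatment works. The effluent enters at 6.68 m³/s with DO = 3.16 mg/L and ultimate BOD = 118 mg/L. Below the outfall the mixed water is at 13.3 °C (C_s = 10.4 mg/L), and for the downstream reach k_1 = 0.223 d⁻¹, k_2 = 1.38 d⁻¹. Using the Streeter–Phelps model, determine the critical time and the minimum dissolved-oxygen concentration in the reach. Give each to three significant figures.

t_c ≈ 1.06 d; minimum DO ≈ 6.84 mg/L

Mixed DO = (24.2×9.30 + 6.68×3.16)/(24.2+6.68) = 246.2/30.88 = 7.972 mg/L.
Mixed L₀ = (24.2×2.99 + 6.68×118)/(30.88) = 860.6/30.88 = 27.87 mg/L.
Initial deficit D₀ = C_s − DO₀ = 10.4 − 7.972 = 2.428 mg/L.
t_c = (1/1.157) ln[(1.38/0.223)(1 − 2.428×1.157/(0.223×27.87))] = 0.8643 × ln(3.391) = 1.055 d.
D_c = (0.223/1.38) × 27.87 × e^(−0.223×1.055) = 0.1616 × 27.87 × 0.7903 = 3.559 mg/L.
Minimum DO = 10.4 − 3.559 = 6.841 mg/L.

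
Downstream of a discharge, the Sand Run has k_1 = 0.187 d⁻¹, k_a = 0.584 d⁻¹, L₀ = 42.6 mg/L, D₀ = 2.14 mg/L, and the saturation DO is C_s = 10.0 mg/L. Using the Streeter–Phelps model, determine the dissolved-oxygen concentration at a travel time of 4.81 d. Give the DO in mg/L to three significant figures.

DO ≈ 2.92 mg/L

k_1 L₀/(k_a−k_1) = 0.187×42.6/(0.584−0.187) = 7.966/0.3970 = 20.07 mg/L.
e^(−k_1 t) = e^(−0.187×4.810) = 0.4068; e^(−k_a t) = e^(−0.584×4.810) = 0.06026.
D = 20.07 × (0.4068 − 0.06026) + 2.14 × 0.06026 = 6.953 + 0.1290 = 7.082 mg/L.
DO = C_s − D = 10.0 − 7.082 = 2.918 mg/L.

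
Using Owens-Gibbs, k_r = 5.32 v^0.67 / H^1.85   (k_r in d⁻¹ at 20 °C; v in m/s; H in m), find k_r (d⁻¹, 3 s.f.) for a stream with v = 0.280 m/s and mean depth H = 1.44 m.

k_r = 5.32 × 0.280^0.67 / 1.44^1.85 = 5.32 × 0.4262 / 1.963 = 1.155 d⁻¹.

k_r ≈ 1.15 d⁻¹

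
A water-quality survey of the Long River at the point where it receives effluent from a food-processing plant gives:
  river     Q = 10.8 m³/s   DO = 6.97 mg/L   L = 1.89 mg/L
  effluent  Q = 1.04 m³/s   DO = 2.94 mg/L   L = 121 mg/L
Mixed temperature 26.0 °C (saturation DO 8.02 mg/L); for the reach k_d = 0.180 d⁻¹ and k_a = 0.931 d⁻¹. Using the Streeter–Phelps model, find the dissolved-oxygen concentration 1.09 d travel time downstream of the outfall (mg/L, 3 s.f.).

DO ≈ 6.15 mg/L

Mixed DO = (10.8×6.97 + 1.04×2.94)/(10.8+1.04) = 78.33/11.84 = 6.616 mg/L.
Mixed L₀ = (10.8×1.89 + 1.04×121)/(11.84) = 146.3/11.84 = 12.35 mg/L.
Initial deficit D₀ = C_s − DO₀ = 8.02 − 6.616 = 1.404 mg/L.
D(1.09) = [0.180×12.35/(0.931−0.180)](e^(−0.180×1.09) − e^(−0.931×1.09)) + 1.404 e^(−0.931×1.09)
= 2.961 × (0.8218 − 0.3625) + 1.404 × 0.3625 = 1.869 mg/L.
DO = 8.02 − 1.869 = 6.151 mg/L.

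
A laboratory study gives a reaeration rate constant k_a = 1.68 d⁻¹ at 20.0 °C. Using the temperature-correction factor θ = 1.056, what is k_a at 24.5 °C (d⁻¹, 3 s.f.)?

k_a ≈ 2.15 d⁻¹

k_a(T₂) = k_a(T₁) · θ^(T₂−T₁) = 1.68 × 1.056^(24.5−20.0)
= 1.68 × 1.056^4.50 = 1.68 × 1.278 = 2.147 d⁻¹.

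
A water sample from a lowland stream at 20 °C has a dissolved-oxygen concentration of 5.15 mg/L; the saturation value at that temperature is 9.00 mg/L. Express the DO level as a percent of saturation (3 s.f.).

57.2 % saturation

% saturation = C/C_s × 100 = 5.15/9.00 × 100 = 57.2 %.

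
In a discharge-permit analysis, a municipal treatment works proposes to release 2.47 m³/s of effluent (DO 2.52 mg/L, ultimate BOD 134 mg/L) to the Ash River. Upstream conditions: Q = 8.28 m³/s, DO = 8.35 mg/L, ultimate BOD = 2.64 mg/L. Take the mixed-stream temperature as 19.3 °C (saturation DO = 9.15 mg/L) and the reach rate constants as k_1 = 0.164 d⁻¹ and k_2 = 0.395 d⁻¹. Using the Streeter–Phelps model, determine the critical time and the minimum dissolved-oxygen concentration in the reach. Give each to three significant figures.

t_c ≈ 3.39 d; minimum DO ≈ 1.33 mg/L

Mixed DO = (8.28×8.35 + 2.47×2.52)/(8.28+2.47) = 75.36/10.75 = 7.010 mg/L.
Mixed L₀ = (8.28×2.64 + 2.47×134)/(10.75) = 352.8/10.75 = 32.82 mg/L.
Initial deficit D₀ = C_s − DO₀ = 9.15 − 7.010 = 2.140 mg/L.
t_c = (1/0.2310) ln[(0.395/0.164)(1 − 2.140×0.2310/(0.164×32.82))] = 4.329 × ln(2.187) = 3.388 d.
D_c = (0.164/0.395) × 32.82 × e^(−0.164×3.388) = 0.4152 × 32.82 × 0.5737 = 7.818 mg/L.
Minimum DO = 9.15 − 7.818 = 1.332 mg/L.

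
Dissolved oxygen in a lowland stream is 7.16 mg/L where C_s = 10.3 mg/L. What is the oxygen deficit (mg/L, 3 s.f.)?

D ≈ 3.14 mg/L

D = C_s − C = 10.3 − 7.16 = 3.14 mg/L.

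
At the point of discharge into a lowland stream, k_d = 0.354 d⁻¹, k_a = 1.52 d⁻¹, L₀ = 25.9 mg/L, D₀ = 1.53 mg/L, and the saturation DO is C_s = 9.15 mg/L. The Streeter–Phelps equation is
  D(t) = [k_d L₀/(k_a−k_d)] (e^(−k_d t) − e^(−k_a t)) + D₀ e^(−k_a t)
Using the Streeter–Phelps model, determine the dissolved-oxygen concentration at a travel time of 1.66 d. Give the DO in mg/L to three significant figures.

DO ≈ 5.29 mg/L

k_d L₀/(k_a−k_d) = 0.354×25.9/(1.52−0.354) = 9.169/1.166 = 7.863 mg/L.
e^(−k_d t) = e^(−0.354×1.660) = 0.5556; e^(−k_a t) = e^(−1.52×1.660) = 0.08020.
D = 7.863 × (0.5556 − 0.08020) + 1.53 × 0.08020 = 3.738 + 0.1227 = 3.861 mg/L.
DO = C_s − D = 9.15 − 3.861 = 5.289 mg/L.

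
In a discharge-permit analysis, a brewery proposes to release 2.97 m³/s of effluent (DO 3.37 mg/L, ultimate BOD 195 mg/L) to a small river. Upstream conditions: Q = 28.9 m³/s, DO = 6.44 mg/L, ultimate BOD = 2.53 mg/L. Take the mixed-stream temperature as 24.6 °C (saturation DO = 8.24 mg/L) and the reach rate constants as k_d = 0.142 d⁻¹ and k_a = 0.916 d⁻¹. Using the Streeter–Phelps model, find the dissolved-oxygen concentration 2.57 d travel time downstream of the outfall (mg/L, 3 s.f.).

DO ≈ 5.79 mg/L

Mixed DO = (28.9×6.44 + 2.97×3.37)/(28.9+2.97) = 196.1/31.87 = 6.154 mg/L.
Mixed L₀ = (28.9×2.53 + 2.97×195)/(31.87) = 652.3/31.87 = 20.47 mg/L.
Initial deficit D₀ = C_s − DO₀ = 8.24 − 6.154 = 2.086 mg/L.
D(2.57) = [0.142×20.47/(0.916−0.142)](e^(−0.142×2.57) − e^(−0.916×2.57)) + 2.086 e^(−0.916×2.57)
= 3.755 × (0.6942 − 0.09498) + 2.086 × 0.09498 = 2.448 mg/L.
DO = 8.24 − 2.448 = 5.792 mg/L.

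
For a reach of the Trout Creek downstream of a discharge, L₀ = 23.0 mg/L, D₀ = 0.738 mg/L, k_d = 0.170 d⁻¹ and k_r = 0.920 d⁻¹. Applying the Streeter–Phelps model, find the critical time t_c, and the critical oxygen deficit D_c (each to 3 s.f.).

At the critical point dD/dt = 0, so k_d L₀ e^(−k_d t) = k_r D. Substituting D(t) from the Streeter–Phelps equation and solving for t gives
t_c = ln[(k_r/k_d)(1 − D₀(k_r−k_d)/(k_d L₀))] / (k_r−k_d).
Here k_r−k_d = 0.7500 d⁻¹ and 1 − D₀(k_r−k_d)/(k_d L₀) = 1 − 0.738×0.7500/(0.170×23.0) = 0.8584, so
t_c = ln(5.412 × 0.8584) / 0.7500 = 1.536 / 0.7500 = 2.048 d.
L(t_c) = L₀ e^(−k_d t_c) = 23.0 × 0.7060 = 16.24 mg/L, and at the critical point k_r D_c = k_d L, so D_c = (0.170/0.920) × 16.24 = 3.000 mg/L.

t_c ≈ 2.05 d; D_c ≈ 3.00 mg/L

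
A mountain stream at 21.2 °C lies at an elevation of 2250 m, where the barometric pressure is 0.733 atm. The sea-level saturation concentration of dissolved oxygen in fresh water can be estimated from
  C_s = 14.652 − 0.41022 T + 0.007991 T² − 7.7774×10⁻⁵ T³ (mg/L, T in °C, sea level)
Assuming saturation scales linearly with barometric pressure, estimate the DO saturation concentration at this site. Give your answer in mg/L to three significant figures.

C_s ≈ 6.45 mg/L

At sea level: C_s = 14.652 − 0.41022×21.2 + 0.007991×21.2² − 7.7774×10⁻⁵×21.2³ = 8.806 mg/L.
Pressure correction: C_s' = 8.806 × 0.733 = 6.455 mg/L.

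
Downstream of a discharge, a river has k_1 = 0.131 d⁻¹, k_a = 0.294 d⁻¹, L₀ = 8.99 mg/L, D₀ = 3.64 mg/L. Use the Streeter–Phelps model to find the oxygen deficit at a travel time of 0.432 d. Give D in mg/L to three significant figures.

D ≈ 3.67 mg/L

k_1 L₀/(k_a−k_1) = 0.131×8.99/(0.294−0.131) = 1.178/0.1630 = 7.225 mg/L.
e^(−k_1 t) = e^(−0.131×0.4320) = 0.9450; e^(−k_a t) = e^(−0.294×0.4320) = 0.8807.
D = 7.225 × (0.9450 − 0.8807) + 3.64 × 0.8807 = 0.4642 + 3.206 = 3.670 mg/L.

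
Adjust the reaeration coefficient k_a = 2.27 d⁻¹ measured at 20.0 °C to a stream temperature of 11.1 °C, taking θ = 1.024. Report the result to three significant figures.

k_a(T₂) = k_a(T₁) · θ^(T₂−T₁) = 2.27 × 1.024^(11.1−20.0)
= 2.27 × 1.024^-8.90 = 2.27 × 0.8097 = 1.838 d⁻¹.

k_a ≈ 1.84 d⁻¹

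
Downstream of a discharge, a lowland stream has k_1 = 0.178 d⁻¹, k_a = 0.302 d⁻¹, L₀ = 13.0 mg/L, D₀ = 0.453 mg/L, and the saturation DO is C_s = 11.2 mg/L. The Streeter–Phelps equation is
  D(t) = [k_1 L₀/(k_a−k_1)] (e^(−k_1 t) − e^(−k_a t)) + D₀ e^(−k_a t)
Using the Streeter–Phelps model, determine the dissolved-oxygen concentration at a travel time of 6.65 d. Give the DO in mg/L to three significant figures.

DO ≈ 7.93 mg/L

k_1 L₀/(k_a−k_1) = 0.178×13.0/(0.302−0.178) = 2.314/0.1240 = 18.66 mg/L.
e^(−k_1 t) = e^(−0.178×6.650) = 0.3061; e^(−k_a t) = e^(−0.302×6.650) = 0.1342.
D = 18.66 × (0.3061 − 0.1342) + 0.453 × 0.1342 = 3.208 + 0.06080 = 3.269 mg/L.
DO = C_s − D = 11.2 − 3.269 = 7.931 mg/L.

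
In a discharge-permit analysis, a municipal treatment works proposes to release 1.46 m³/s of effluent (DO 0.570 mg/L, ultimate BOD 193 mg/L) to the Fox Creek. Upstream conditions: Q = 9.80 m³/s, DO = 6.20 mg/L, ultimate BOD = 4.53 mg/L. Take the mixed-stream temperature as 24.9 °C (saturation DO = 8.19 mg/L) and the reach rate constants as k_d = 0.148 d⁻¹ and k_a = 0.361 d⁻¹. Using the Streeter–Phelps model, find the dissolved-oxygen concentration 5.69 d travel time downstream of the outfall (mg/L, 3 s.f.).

Mixed DO = (9.80×6.20 + 1.46×0.570)/(9.80+1.46) = 61.59/11.26 = 5.470 mg/L.
Mixed L₀ = (9.80×4.53 + 1.46×193)/(11.26) = 326.2/11.26 = 28.97 mg/L.
Initial deficit D₀ = C_s − DO₀ = 8.19 − 5.470 = 2.720 mg/L.
D(5.69) = [0.148×28.97/(0.361−0.148)](e^(−0.148×5.69) − e^(−0.361×5.69)) + 2.720 e^(−0.361×5.69)
= 20.13 × (0.4308 − 0.1282) + 2.720 × 0.1282 = 6.439 mg/L.
DO = 8.19 − 6.439 = 1.751 mg/L.

DO ≈ 1.75 mg/L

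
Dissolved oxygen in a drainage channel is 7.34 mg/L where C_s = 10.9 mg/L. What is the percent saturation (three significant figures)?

% saturation = C/C_s × 100 = 7.34/10.9 × 100 = 67.3 %.

67.3 % saturation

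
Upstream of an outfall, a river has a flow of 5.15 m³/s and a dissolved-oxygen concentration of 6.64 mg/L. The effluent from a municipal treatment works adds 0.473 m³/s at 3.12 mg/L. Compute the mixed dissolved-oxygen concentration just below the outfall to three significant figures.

Flow-weighted mixing: C = (Q_r C_r + Q_w C_w)/(Q_r + Q_w)
= (5.15×6.64 + 0.473×3.12)/(5.15 + 0.473) = 35.67/5.623 = 6.344 mg/L.

6.34 mg/L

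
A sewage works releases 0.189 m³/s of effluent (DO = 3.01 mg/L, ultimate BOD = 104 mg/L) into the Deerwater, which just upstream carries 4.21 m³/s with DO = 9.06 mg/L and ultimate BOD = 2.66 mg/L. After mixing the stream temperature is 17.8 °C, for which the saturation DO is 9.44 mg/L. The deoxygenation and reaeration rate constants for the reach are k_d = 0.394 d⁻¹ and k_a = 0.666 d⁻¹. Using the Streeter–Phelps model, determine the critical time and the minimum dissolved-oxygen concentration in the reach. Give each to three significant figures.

Mixed DO = (4.21×9.06 + 0.189×3.01)/(4.21+0.189) = 38.71/4.399 = 8.800 mg/L.
Mixed L₀ = (4.21×2.66 + 0.189×104)/(4.399) = 30.85/4.399 = 7.014 mg/L.
Initial deficit D₀ = C_s − DO₀ = 9.44 − 8.800 = 0.6399 mg/L.
t_c = (1/0.2720) ln[(0.666/0.394)(1 − 0.6399×0.2720/(0.394×7.014))] = 3.676 × ln(1.584) = 1.691 d.
D_c = (0.394/0.666) × 7.014 × e^(−0.394×1.691) = 0.5916 × 7.014 × 0.5137 = 2.131 mg/L.
Minimum DO = 9.44 − 2.131 = 7.309 mg/L.

t_c ≈ 1.69 d; minimum DO ≈ 7.31 mg/L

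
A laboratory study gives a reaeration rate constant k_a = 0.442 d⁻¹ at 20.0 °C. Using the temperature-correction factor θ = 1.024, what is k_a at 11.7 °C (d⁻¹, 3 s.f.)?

k_a(T₂) = k_a(T₁) · θ^(T₂−T₁) = 0.442 × 1.024^(11.7−20.0)
= 0.442 × 1.024^-8.30 = 0.442 × 0.8213 = 0.3630 d⁻¹.

k_a ≈ 0.363 d⁻¹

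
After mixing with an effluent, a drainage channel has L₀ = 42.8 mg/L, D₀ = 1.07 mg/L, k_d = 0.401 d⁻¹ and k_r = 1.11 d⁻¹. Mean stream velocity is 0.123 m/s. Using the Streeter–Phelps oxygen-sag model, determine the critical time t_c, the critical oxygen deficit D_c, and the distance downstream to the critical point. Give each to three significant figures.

t_c ≈ 1.37 d; D_c ≈ 8.92 mg/L; x_c ≈ 14.6 km

At the critical point dD/dt = 0, so k_d L₀ e^(−k_d t) = k_r D. Substituting D(t) from the Streeter–Phelps equation and solving for t gives
t_c = ln[(k_r/k_d)(1 − D₀(k_r−k_d)/(k_d L₀))] / (k_r−k_d).
Here k_r−k_d = 0.7090 d⁻¹ and 1 − D₀(k_r−k_d)/(k_d L₀) = 1 − 1.07×0.7090/(0.401×42.8) = 0.9558, so
t_c = ln(2.768 × 0.9558) / 0.7090 = 0.9729 / 0.7090 = 1.372 d.
D_c = (k_d/k_r) L₀ e^(−k_d t_c) = (0.401/1.11) × 42.8 × e^(−0.401×1.372) = 0.3613 × 42.8 × 0.5768 = 8.918 mg/L.
x_c = v t_c = 0.123 m/s × 1.372 d × 86400 s/d = 14580 m ≈ 14.6 km.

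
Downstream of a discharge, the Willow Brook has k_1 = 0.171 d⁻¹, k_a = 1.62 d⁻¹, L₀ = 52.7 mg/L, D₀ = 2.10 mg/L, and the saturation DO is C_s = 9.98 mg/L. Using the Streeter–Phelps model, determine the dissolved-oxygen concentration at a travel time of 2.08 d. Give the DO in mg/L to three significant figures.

k_1 L₀/(k_a−k_1) = 0.171×52.7/(1.62−0.171) = 9.012/1.449 = 6.219 mg/L.
e^(−k_1 t) = e^(−0.171×2.080) = 0.7007; e^(−k_a t) = e^(−1.62×2.080) = 0.03440.
D = 6.219 × (0.7007 − 0.03440) + 2.10 × 0.03440 = 4.144 + 0.07225 = 4.216 mg/L.
DO = C_s − D = 9.98 − 4.216 = 5.764 mg/L.

DO ≈ 5.76 mg/L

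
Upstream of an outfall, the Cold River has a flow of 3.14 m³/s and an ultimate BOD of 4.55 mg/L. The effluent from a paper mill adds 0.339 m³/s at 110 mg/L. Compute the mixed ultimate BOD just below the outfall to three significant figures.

14.8 mg/L

Flow-weighted mixing: C = (Q_r C_r + Q_w C_w)/(Q_r + Q_w)
= (3.14×4.55 + 0.339×110)/(3.14 + 0.339) = 51.58/3.479 = 14.83 mg/L.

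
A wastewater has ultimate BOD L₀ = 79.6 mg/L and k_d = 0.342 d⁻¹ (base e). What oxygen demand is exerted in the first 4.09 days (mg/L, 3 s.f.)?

y_t = L₀(1 − e^(−k_d t)) = 79.6 × (1 − e^(−0.342×4.09))
= 79.6 × (1 − 0.2469) = 79.6 × 0.7531 = 59.95 mg/L.

y ≈ 59.9 mg/L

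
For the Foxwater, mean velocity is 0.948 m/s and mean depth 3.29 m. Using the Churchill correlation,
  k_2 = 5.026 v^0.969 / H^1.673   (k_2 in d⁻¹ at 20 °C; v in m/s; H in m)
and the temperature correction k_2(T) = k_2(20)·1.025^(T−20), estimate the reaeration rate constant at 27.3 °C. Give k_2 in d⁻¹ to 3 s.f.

k_2 ≈ 0.779 d⁻¹

k_2(20) = 5.026 × 0.948^0.969 / 3.29^1.673 = 5.026 × 0.9496 / 7.333 = 0.6509 d⁻¹.
k_2(27.3) = 0.6509 × 1.025^(27.3−20) = 0.6509 × 1.198 = 0.7794 d⁻¹.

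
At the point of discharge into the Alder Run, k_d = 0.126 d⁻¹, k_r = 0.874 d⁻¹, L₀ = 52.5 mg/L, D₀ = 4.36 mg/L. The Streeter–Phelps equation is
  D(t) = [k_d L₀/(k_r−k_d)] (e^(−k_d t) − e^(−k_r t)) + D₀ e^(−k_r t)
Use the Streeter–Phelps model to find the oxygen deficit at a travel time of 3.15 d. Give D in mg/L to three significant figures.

D ≈ 5.66 mg/L

k_d L₀/(k_r−k_d) = 0.126×52.5/(0.874−0.126) = 6.615/0.7480 = 8.844 mg/L.
e^(−k_d t) = e^(−0.126×3.150) = 0.6724; e^(−k_r t) = e^(−0.874×3.150) = 0.06373.
D = 8.844 × (0.6724 − 0.06373) + 4.36 × 0.06373 = 5.383 + 0.2779 = 5.661 mg/L.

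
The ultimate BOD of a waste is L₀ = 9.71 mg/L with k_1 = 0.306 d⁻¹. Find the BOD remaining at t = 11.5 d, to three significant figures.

L ≈ 0.288 mg/L

L_t = L₀ e^(−k_1 t) = 9.71 × e^(−0.306×11.5) = 9.71 × 0.02963 = 0.2877 mg/L.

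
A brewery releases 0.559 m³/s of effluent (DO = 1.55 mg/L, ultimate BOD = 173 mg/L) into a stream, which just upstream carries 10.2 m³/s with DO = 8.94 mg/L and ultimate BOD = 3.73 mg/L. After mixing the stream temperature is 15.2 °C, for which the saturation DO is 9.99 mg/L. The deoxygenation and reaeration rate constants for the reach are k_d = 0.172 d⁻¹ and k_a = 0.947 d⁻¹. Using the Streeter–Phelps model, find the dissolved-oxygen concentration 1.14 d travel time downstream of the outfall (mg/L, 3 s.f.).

DO ≈ 8.16 mg/L

Mixed DO = (10.2×8.94 + 0.559×1.55)/(10.2+0.559) = 92.05/10.76 = 8.556 mg/L.
Mixed L₀ = (10.2×3.73 + 0.559×173)/(10.76) = 134.8/10.76 = 12.52 mg/L.
Initial deficit D₀ = C_s − DO₀ = 9.99 − 8.556 = 1.434 mg/L.
D(1.14) = [0.172×12.52/(0.947−0.172)](e^(−0.172×1.14) − e^(−0.947×1.14)) + 1.434 e^(−0.947×1.14)
= 2.780 × (0.8219 − 0.3397) + 1.434 × 0.3397 = 1.828 mg/L.
DO = 9.99 − 1.828 = 8.162 mg/L.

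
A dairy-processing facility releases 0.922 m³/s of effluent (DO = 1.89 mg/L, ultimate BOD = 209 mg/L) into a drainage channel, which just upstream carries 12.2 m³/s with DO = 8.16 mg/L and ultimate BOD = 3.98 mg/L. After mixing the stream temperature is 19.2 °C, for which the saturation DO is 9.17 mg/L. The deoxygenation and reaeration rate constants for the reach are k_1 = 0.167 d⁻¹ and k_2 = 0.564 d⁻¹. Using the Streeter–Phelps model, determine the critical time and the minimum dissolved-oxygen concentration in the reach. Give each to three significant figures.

t_c ≈ 2.54 d; minimum DO ≈ 5.61 mg/L

Mixed DO = (12.2×8.16 + 0.922×1.89)/(12.2+0.922) = 101.3/13.12 = 7.719 mg/L.
Mixed L₀ = (12.2×3.98 + 0.922×209)/(13.12) = 241.3/13.12 = 18.39 mg/L.
Initial deficit D₀ = C_s − DO₀ = 9.17 − 7.719 = 1.451 mg/L.
t_c = (1/0.3970) ln[(0.564/0.167)(1 − 1.451×0.3970/(0.167×18.39))] = 2.519 × ln(2.744) = 2.542 d.
D_c = (0.167/0.564) × 18.39 × e^(−0.167×2.542) = 0.2961 × 18.39 × 0.6540 = 3.561 mg/L.
Minimum DO = 9.17 − 3.561 = 5.609 mg/L.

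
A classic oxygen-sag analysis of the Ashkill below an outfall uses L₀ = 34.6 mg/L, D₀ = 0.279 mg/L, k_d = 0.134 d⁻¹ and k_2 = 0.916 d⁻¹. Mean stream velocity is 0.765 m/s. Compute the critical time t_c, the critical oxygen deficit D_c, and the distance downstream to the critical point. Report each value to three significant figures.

t_c = [1/(k_2−k_d)] ln[(k_2/k_d)(1 − D₀(k_2−k_d)/(k_d L₀))]
= [1/(0.916−0.134)] ln[(0.916/0.134)(1 − 0.279×0.7820/(0.134×34.6))]
= (1/0.7820) ln[6.836 × 0.9529] = 1.279 × ln(6.514) = 1.279 × 1.874 = 2.396 d.
D_c = (k_d/k_2) L₀ e^(−k_d t_c) = (0.134/0.916) × 34.6 × e^(−0.134×2.396) = 0.1463 × 34.6 × 0.7253 = 3.671 mg/L.
x_c = v t_c = 0.765 m/s × 2.396 d × 86400 s/d = 158400 m ≈ 158 km.

t_c ≈ 2.40 d; D_c ≈ 3.67 mg/L; x_c ≈ 158 km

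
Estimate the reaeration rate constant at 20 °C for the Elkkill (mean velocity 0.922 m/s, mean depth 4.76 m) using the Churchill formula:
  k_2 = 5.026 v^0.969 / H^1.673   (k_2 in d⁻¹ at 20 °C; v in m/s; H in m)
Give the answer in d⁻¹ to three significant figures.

k_2 = 5.026 × 0.922^0.969 / 4.76^1.673 = 5.026 × 0.9243 / 13.60 = 0.3415 d⁻¹.

k_2 ≈ 0.342 d⁻¹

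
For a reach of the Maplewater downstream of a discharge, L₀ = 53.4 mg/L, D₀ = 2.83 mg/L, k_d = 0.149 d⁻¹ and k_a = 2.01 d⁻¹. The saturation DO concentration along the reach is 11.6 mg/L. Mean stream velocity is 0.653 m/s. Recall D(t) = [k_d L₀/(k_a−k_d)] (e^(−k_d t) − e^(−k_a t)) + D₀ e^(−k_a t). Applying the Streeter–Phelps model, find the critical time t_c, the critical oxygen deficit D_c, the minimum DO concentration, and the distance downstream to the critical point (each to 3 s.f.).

t_c ≈ 0.815 d; D_c ≈ 3.51 mg/L; min DO ≈ 8.09 mg/L; x_c ≈ 46.0 km

t_c = [1/(k_a−k_d)] ln[(k_a/k_d)(1 − D₀(k_a−k_d)/(k_d L₀))]
= [1/(2.01−0.149)] ln[(2.01/0.149)(1 − 2.83×1.861/(0.149×53.4))]
= (1/1.861) ln[13.49 × 0.3381] = 0.5373 × ln(4.561) = 0.5373 × 1.517 = 0.8154 d.
L(t_c) = L₀ e^(−k_d t_c) = 53.4 × 0.8856 = 47.29 mg/L, and at the critical point k_a D_c = k_d L, so D_c = (0.149/2.01) × 47.29 = 3.506 mg/L.
Minimum DO = C_s − D_c = 11.6 − 3.506 = 8.094 mg/L.
x_c = v t_c = 0.653 m/s × 0.8154 d × 86400 s/d = 46000 m ≈ 46.0 km.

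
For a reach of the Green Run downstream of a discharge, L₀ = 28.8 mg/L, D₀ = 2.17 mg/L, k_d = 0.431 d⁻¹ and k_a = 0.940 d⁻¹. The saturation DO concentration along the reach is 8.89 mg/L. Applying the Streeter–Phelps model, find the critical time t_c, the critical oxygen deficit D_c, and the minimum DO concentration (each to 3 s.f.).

t_c = [1/(k_a−k_d)] ln[(k_a/k_d)(1 − D₀(k_a−k_d)/(k_d L₀))]
= [1/(0.940−0.431)] ln[(0.940/0.431)(1 − 2.17×0.5090/(0.431×28.8))]
= (1/0.5090) ln[2.181 × 0.9110] = 1.965 × ln(1.987) = 1.965 × 0.6866 = 1.349 d.
L(t_c) = L₀ e^(−k_d t_c) = 28.8 × 0.5591 = 16.10 mg/L, and at the critical point k_a D_c = k_d L, so D_c = (0.431/0.940) × 16.10 = 7.383 mg/L.
Minimum DO = C_s − D_c = 8.89 − 7.383 = 1.507 mg/L.

t_c ≈ 1.35 d; D_c ≈ 7.38 mg/L; min DO ≈ 1.51 mg/L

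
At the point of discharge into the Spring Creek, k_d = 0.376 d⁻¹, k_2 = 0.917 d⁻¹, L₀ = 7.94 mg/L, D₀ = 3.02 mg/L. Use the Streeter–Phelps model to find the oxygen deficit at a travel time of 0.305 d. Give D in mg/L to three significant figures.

k_d L₀/(k_2−k_d) = 0.376×7.94/(0.917−0.376) = 2.985/0.5410 = 5.518 mg/L.
e^(−k_d t) = e^(−0.376×0.3050) = 0.8917; e^(−k_2 t) = e^(−0.917×0.3050) = 0.7560.
D = 5.518 × (0.8917 − 0.7560) + 3.02 × 0.7560 = 0.7485 + 2.283 = 3.032 mg/L.

D ≈ 3.03 mg/L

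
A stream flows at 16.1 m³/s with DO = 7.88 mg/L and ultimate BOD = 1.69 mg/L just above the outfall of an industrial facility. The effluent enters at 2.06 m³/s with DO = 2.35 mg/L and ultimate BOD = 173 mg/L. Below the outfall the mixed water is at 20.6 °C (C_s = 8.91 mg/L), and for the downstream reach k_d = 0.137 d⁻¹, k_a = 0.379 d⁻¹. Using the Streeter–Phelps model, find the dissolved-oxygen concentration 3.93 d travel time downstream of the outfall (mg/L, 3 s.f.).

DO ≈ 4.25 mg/L

Mixed DO = (16.1×7.88 + 2.06×2.35)/(16.1+2.06) = 131.7/18.16 = 7.253 mg/L.
Mixed L₀ = (16.1×1.69 + 2.06×173)/(18.16) = 383.6/18.16 = 21.12 mg/L.
Initial deficit D₀ = C_s − DO₀ = 8.91 − 7.253 = 1.657 mg/L.
D(3.93) = [0.137×21.12/(0.379−0.137)](e^(−0.137×3.93) − e^(−0.379×3.93)) + 1.657 e^(−0.379×3.93)
= 11.96 × (0.5837 − 0.2255) + 1.657 × 0.2255 = 4.657 mg/L.
DO = 8.91 − 4.657 = 4.253 mg/L.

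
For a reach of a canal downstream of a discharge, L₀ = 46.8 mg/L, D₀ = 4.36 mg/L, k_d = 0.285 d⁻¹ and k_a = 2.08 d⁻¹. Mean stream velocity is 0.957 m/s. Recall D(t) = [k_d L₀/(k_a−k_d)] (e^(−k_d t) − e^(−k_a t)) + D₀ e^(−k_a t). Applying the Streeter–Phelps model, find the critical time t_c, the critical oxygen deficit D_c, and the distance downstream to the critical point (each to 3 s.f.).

At the critical point dD/dt = 0, so k_d L₀ e^(−k_d t) = k_a D. Substituting D(t) from the Streeter–Phelps equation and solving for t gives
t_c = ln[(k_a/k_d)(1 − D₀(k_a−k_d)/(k_d L₀))] / (k_a−k_d).
Here k_a−k_d = 1.795 d⁻¹ and 1 − D₀(k_a−k_d)/(k_d L₀) = 1 − 4.36×1.795/(0.285×46.8) = 0.4132, so
t_c = ln(7.298 × 0.4132) / 1.795 = 1.104 / 1.795 = 0.6150 d.
L(t_c) = L₀ e^(−k_d t_c) = 46.8 × 0.8392 = 39.28 mg/L, and at the critical point k_a D_c = k_d L, so D_c = (0.285/2.08) × 39.28 = 5.382 mg/L.
x_c = v t_c = 0.957 m/s × 0.6150 d × 86400 s/d = 50850 m ≈ 50.9 km.

t_c ≈ 0.615 d; D_c ≈ 5.38 mg/L; x_c ≈ 50.9 km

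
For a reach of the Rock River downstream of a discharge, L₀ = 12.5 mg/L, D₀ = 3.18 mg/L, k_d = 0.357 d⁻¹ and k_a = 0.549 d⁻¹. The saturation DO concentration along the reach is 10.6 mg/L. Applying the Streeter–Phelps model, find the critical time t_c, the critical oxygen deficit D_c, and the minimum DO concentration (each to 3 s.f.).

t_c ≈ 1.48 d; D_c ≈ 4.80 mg/L; min DO ≈ 5.80 mg/L

With k_a/k_d = 1.538 and 1 − D₀(k_a−k_d)/(k_d L₀) = 0.8632,
t_c = ln(1.538 × 0.8632) / (0.549 − 0.357) = ln(1.327) / 0.1920 = 0.2832/0.1920 = 1.475 d.
D_c = (k_d/k_a) L₀ e^(−k_d t_c) = (0.357/0.549) × 12.5 × e^(−0.357×1.475) = 0.6503 × 12.5 × 0.5906 = 4.801 mg/L.
Minimum DO = C_s − D_c = 10.6 − 4.801 = 5.799 mg/L.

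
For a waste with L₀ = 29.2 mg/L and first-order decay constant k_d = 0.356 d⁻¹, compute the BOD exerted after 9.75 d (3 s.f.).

y ≈ 28.3 mg/L

y_t = L₀(1 − e^(−k_d t)) = 29.2 × (1 − e^(−0.356×9.75))
= 29.2 × (1 − 0.03109) = 29.2 × 0.9689 = 28.29 mg/L.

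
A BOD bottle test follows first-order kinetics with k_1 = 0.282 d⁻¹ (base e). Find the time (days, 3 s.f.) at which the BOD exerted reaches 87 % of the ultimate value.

y/L₀ = 1 − e^(−k_1 t) = 0.87 ⇒ e^(−k_1 t) = 0.130
t = −ln(0.130) / 0.282 = 2.040 / 0.282 = 7.235 d.

t ≈ 7.23 d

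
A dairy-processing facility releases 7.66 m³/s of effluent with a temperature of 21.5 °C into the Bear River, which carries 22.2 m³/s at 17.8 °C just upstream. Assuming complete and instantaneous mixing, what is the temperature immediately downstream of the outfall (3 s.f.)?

Flow-weighted mixing: C = (Q_r C_r + Q_w C_w)/(Q_r + Q_w)
= (22.2×17.8 + 7.66×21.5)/(22.2 + 7.66) = 559.9/29.86 = 18.75 °C.

18.7 °C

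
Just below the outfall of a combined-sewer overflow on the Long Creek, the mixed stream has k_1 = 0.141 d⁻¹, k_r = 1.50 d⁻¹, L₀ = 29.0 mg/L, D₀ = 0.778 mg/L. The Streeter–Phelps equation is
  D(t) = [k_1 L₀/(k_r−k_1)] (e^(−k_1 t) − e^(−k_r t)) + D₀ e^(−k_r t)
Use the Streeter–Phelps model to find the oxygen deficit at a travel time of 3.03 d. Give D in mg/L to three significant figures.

k_1 L₀/(k_r−k_1) = 0.141×29.0/(1.50−0.141) = 4.089/1.359 = 3.009 mg/L.
e^(−k_1 t) = e^(−0.141×3.030) = 0.6523; e^(−k_r t) = e^(−1.50×3.030) = 0.01062.
D = 3.009 × (0.6523 − 0.01062) + 0.778 × 0.01062 = 1.931 + 0.008262 = 1.939 mg/L.

D ≈ 1.94 mg/L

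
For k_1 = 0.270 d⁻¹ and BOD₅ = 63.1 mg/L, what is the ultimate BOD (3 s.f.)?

L₀ ≈ 85.2 mg/L

BOD₅ = L₀(1 − e^(−5k_1)) ⇒ L₀ = BOD₅ / (1 − e^(−5×0.270))
= 63.1 / (1 − 0.2592) = 63.1 / 0.7408 = 85.18 mg/L.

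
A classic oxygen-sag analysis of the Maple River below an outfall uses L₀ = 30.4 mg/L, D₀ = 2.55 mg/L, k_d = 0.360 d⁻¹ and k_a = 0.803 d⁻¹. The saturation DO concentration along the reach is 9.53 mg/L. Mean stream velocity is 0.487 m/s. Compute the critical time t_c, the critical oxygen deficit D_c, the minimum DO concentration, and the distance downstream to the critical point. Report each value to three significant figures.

At the critical point dD/dt = 0, so k_d L₀ e^(−k_d t) = k_a D. Substituting D(t) from the Streeter–Phelps equation and solving for t gives
t_c = ln[(k_a/k_d)(1 − D₀(k_a−k_d)/(k_d L₀))] / (k_a−k_d).
Here k_a−k_d = 0.4430 d⁻¹ and 1 − D₀(k_a−k_d)/(k_d L₀) = 1 − 2.55×0.4430/(0.360×30.4) = 0.8968, so
t_c = ln(2.231 × 0.8968) / 0.4430 = 0.6933 / 0.4430 = 1.565 d.
L(t_c) = L₀ e^(−k_d t_c) = 30.4 × 0.5693 = 17.31 mg/L, and at the critical point k_a D_c = k_d L, so D_c = (0.360/0.803) × 17.31 = 7.758 mg/L.
Minimum DO = C_s − D_c = 9.53 − 7.758 = 1.772 mg/L.
x_c = v t_c = 0.487 m/s × 1.565 d × 86400 s/d = 65850 m ≈ 65.9 km.

t_c ≈ 1.57 d; D_c ≈ 7.76 mg/L; min DO ≈ 1.77 mg/L; x_c ≈ 65.9 km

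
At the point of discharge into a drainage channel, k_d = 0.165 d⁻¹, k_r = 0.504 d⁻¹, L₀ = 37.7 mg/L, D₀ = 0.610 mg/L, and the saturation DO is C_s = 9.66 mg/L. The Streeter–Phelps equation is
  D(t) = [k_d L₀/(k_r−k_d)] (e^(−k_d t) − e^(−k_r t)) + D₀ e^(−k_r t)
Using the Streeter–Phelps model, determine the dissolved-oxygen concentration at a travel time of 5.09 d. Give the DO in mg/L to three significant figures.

DO ≈ 3.10 mg/L

k_d L₀/(k_r−k_d) = 0.165×37.7/(0.504−0.165) = 6.221/0.3390 = 18.35 mg/L.
e^(−k_d t) = e^(−0.165×5.090) = 0.4318; e^(−k_r t) = e^(−0.504×5.090) = 0.07689.
D = 18.35 × (0.4318 − 0.07689) + 0.610 × 0.07689 = 6.512 + 0.04690 = 6.559 mg/L.
DO = C_s − D = 9.66 − 6.559 = 3.101 mg/L.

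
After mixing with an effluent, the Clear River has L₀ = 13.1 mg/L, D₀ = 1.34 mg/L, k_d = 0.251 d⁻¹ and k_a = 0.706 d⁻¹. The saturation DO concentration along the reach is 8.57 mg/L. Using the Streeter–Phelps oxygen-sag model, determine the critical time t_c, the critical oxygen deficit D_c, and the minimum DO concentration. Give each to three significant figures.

At the critical point dD/dt = 0, so k_d L₀ e^(−k_d t) = k_a D. Substituting D(t) from the Streeter–Phelps equation and solving for t gives
t_c = ln[(k_a/k_d)(1 − D₀(k_a−k_d)/(k_d L₀))] / (k_a−k_d).
Here k_a−k_d = 0.4550 d⁻¹ and 1 − D₀(k_a−k_d)/(k_d L₀) = 1 − 1.34×0.4550/(0.251×13.1) = 0.8146, so
t_c = ln(2.813 × 0.8146) / 0.4550 = 0.8291 / 0.4550 = 1.822 d.
D_c = (k_d/k_a) L₀ e^(−k_d t_c) = (0.251/0.706) × 13.1 × e^(−0.251×1.822) = 0.3555 × 13.1 × 0.6330 = 2.948 mg/L.
Minimum DO = C_s − D_c = 8.57 − 2.948 = 5.622 mg/L.

t_c ≈ 1.82 d; D_c ≈ 2.95 mg/L; min DO ≈ 5.62 mg/L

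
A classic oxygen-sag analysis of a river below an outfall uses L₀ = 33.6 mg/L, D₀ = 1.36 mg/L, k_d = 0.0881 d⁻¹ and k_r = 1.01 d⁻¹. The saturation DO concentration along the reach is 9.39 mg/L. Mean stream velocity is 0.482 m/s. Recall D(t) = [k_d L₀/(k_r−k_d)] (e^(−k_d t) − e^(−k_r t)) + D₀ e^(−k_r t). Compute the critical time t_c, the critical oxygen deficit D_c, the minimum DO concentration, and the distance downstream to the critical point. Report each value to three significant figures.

t_c ≈ 2.05 d; D_c ≈ 2.45 mg/L; min DO ≈ 6.94 mg/L; x_c ≈ 85.3 km

At the critical point dD/dt = 0, so k_d L₀ e^(−k_d t) = k_r D. Substituting D(t) from the Streeter–Phelps equation and solving for t gives
t_c = ln[(k_r/k_d)(1 − D₀(k_r−k_d)/(k_d L₀))] / (k_r−k_d).
Here k_r−k_d = 0.9219 d⁻¹ and 1 − D₀(k_r−k_d)/(k_d L₀) = 1 − 1.36×0.9219/(0.0881×33.6) = 0.5764, so
t_c = ln(11.46 × 0.5764) / 0.9219 = 1.888 / 0.9219 = 2.048 d.
D_c = (k_d/k_r) L₀ e^(−k_d t_c) = (0.0881/1.01) × 33.6 × e^(−0.0881×2.048) = 0.08723 × 33.6 × 0.8349 = 2.447 mg/L.
Minimum DO = C_s − D_c = 9.39 − 2.447 = 6.943 mg/L.
x_c = v t_c = 0.482 m/s × 2.048 d × 86400 s/d = 85300 m ≈ 85.3 km.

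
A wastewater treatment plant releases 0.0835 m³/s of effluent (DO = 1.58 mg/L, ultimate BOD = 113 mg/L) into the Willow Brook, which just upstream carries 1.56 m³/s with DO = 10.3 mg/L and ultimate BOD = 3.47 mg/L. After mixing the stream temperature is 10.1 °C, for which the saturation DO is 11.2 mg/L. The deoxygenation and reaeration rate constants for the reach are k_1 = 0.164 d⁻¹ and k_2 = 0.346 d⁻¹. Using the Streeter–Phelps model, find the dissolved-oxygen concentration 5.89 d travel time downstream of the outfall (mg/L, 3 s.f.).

DO ≈ 8.99 mg/L

Mixed DO = (1.56×10.3 + 0.0835×1.58)/(1.56+0.0835) = 16.20/1.643 = 9.857 mg/L.
Mixed L₀ = (1.56×3.47 + 0.0835×113)/(1.643) = 14.85/1.643 = 9.035 mg/L.
Initial deficit D₀ = C_s − DO₀ = 11.2 − 9.857 = 1.343 mg/L.
D(5.89) = [0.164×9.035/(0.346−0.164)](e^(−0.164×5.89) − e^(−0.346×5.89)) + 1.343 e^(−0.346×5.89)
= 8.141 × (0.3806 − 0.1303) + 1.343 × 0.1303 = 2.213 mg/L.
DO = 11.2 − 2.213 = 8.987 mg/L.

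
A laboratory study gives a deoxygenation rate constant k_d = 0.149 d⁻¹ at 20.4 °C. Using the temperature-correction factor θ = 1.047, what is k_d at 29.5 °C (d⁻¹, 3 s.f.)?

k_d(T₂) = k_d(T₁) · θ^(T₂−T₁) = 0.149 × 1.047^(29.5−20.4)
= 0.149 × 1.047^9.10 = 0.149 × 1.519 = 0.2263 d⁻¹.

k_d ≈ 0.226 d⁻¹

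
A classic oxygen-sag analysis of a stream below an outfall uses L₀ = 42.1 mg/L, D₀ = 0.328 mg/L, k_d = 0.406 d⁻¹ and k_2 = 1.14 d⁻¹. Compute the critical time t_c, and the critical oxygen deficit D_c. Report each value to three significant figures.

t_c ≈ 1.39 d; D_c ≈ 8.54 mg/L

With k_2/k_d = 2.808 and 1 − D₀(k_2−k_d)/(k_d L₀) = 0.9859,
t_c = ln(2.808 × 0.9859) / (1.14 − 0.406) = ln(2.768) / 0.7340 = 1.018/0.7340 = 1.387 d.
D_c = (k_d/k_2) L₀ e^(−k_d t_c) = (0.406/1.14) × 42.1 × e^(−0.406×1.387) = 0.3561 × 42.1 × 0.5694 = 8.537 mg/L.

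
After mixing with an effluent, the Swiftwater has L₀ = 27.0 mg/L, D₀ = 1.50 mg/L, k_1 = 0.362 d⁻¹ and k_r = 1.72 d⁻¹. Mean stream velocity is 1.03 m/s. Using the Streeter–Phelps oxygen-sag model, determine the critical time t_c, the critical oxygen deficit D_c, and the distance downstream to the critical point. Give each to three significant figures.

At the critical point dD/dt = 0, so k_1 L₀ e^(−k_1 t) = k_r D. Substituting D(t) from the Streeter–Phelps equation and solving for t gives
t_c = ln[(k_r/k_1)(1 − D₀(k_r−k_1)/(k_1 L₀))] / (k_r−k_1).
Here k_r−k_1 = 1.358 d⁻¹ and 1 − D₀(k_r−k_1)/(k_1 L₀) = 1 − 1.50×1.358/(0.362×27.0) = 0.7916, so
t_c = ln(4.751 × 0.7916) / 1.358 = 1.325 / 1.358 = 0.9755 d.
L(t_c) = L₀ e^(−k_1 t_c) = 27.0 × 0.7025 = 18.97 mg/L, and at the critical point k_r D_c = k_1 L, so D_c = (0.362/1.72) × 18.97 = 3.992 mg/L.
x_c = v t_c = 1.03 m/s × 0.9755 d × 86400 s/d = 86810 m ≈ 86.8 km.

t_c ≈ 0.975 d; D_c ≈ 3.99 mg/L; x_c ≈ 86.8 km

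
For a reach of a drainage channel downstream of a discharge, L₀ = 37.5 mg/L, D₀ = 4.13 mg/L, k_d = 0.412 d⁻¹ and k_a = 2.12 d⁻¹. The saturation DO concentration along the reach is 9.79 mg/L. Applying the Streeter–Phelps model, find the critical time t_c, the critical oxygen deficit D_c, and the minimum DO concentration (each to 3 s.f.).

With k_a/k_d = 5.146 and 1 − D₀(k_a−k_d)/(k_d L₀) = 0.5434,
t_c = ln(5.146 × 0.5434) / (2.12 − 0.412) = ln(2.796) / 1.708 = 1.028/1.708 = 0.6020 d.
D_c = (k_d/k_a) L₀ e^(−k_d t_c) = (0.412/2.12) × 37.5 × e^(−0.412×0.6020) = 0.1943 × 37.5 × 0.7803 = 5.687 mg/L.
Minimum DO = C_s − D_c = 9.79 − 5.687 = 4.103 mg/L.

t_c ≈ 0.602 d; D_c ≈ 5.69 mg/L; min DO ≈ 4.10 mg/L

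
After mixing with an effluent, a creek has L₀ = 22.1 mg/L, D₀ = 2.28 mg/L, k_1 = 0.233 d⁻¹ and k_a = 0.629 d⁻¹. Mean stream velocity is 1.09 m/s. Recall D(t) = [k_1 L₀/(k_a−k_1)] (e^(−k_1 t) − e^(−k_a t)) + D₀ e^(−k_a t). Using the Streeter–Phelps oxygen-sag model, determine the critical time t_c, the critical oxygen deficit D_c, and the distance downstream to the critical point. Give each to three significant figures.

t_c ≈ 2.02 d; D_c ≈ 5.11 mg/L; x_c ≈ 190 km

t_c = [1/(k_a−k_1)] ln[(k_a/k_1)(1 − D₀(k_a−k_1)/(k_1 L₀))]
= [1/(0.629−0.233)] ln[(0.629/0.233)(1 − 2.28×0.3960/(0.233×22.1))]
= (1/0.3960) ln[2.700 × 0.8247] = 2.525 × ln(2.226) = 2.525 × 0.8003 = 2.021 d.
D_c = (k_1/k_a) L₀ e^(−k_1 t_c) = (0.233/0.629) × 22.1 × e^(−0.233×2.021) = 0.3704 × 22.1 × 0.6244 = 5.112 mg/L.
x_c = v t_c = 1.09 m/s × 2.021 d × 86400 s/d = 190300 m ≈ 190 km.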